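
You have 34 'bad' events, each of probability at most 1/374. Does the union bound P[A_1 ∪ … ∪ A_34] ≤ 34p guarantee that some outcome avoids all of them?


Union bound: P[∪_{i=1}^{34} A_i] ≤ Σ_i P[A_i] ≤ 34·p = 34·(1/374) = 1/11.
Numerically: 1/11 ≈ 0.090909.
Is 1/11 < 1? YES.
Since P[∪ A_i] ≤ 1/11 < 1, the complement has P[∩ A_i^c] ≥ 1 − 1/11 = 10/11 > 0, so some outcome avoids every A_i.

34·p = 1/11 ≈ 0.090909; existence CERTIFIED by the union bound.


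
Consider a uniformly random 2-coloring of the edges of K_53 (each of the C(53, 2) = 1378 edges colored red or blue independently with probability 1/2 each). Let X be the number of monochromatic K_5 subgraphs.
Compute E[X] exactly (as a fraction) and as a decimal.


Let X = Σ_S X_S over the C(53, 5) = 2869685 subsets S of size 5, where X_S = 1 if the K_5 on S is monochromatic.
For a fixed S, the K_5 on S has C(5, 2) = 10 edges. P[all 10 edges red] = (1/2)^10, and likewise for blue, so P[monochromatic] = 2·(1/2)^10 = 2^{1 − 10} = 1/512.
Summing: E[X] = C(53, 5) · 2^{1 − 10} = 2869685 · 1/512 = 2869685/512.
Numerically: E[X] ≈ 5604.853516.

E[X] = C(53,5)·2^(1−C(5,2)) = 2869685/512 ≈ 5604.853516.


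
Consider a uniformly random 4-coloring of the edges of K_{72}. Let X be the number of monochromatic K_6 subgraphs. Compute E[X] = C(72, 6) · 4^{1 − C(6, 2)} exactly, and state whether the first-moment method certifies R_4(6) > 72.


E[X] = C(72, 6) · 4^{1 − 15} = 156238908 · 4^{−14} = 156238908/268435456.
As a reduced fraction: E[X] = 39059727/67108864 ≈ 0.582.
Is E[X] < 1? YES.
Since E[X] < 1, there exists a 4-coloring of K_{72} with no monochromatic K_6; hence R_4(6) > 72.

E[X] = 39059727/67108864 ≈ 0.582; E[X] < 1, so R_4(6) > 72.


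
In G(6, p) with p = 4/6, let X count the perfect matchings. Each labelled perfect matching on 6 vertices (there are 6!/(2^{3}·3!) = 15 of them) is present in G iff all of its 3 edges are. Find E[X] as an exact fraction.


K_6 has 6!/(2^{3}·3!) = 15 labelled perfect matchings.
For each such perfect matching H, let X_H = 1 if all 3 edges of H are present in G. Then P[X_H = 1] = p^{3} = (2/3)^{3} = 8/27.
By linearity of expectation: E[X] = Σ_H E[X_H] = 15 · p^{3} = 15 · 8/27 = 40/9.
Numerically: E[X] ≈ 4.444.

E[X] = 15 · (2/3)^{3} = 40/9 ≈ 4.444.


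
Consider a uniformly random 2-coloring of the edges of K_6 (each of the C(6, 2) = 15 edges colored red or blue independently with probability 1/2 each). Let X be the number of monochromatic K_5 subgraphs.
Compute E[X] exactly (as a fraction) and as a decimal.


Let X = Σ_S X_S over the C(6, 5) = 6 subsets S of size 5, where X_S = 1 if the K_5 on S is monochromatic.
For a fixed S, the K_5 on S has C(5, 2) = 10 edges. P[all 10 edges red] = (1/2)^10, and likewise for blue, so P[monochromatic] = 2·(1/2)^10 = 2^{1 − 10} = 1/512.
By linearity: E[X] = C(6, 5) · 2^{1 − 10} = 6 · 1/512 = 3/256.
Numerically: E[X] ≈ 0.011719.

E[X] = C(6,5)·2^(1−C(5,2)) = 3/256 ≈ 0.011719.


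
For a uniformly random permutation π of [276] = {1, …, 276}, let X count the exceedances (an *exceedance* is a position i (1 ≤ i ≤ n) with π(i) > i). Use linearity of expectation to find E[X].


Write X = Σ_{i=1}^{276} X_i, where X_i = 1_{π(i) > i}.
For each fixed i, π(i) is uniform over {1, …, 276} (marginal of a uniform permutation), so P[π(i) > i] = (n − i)/n. Summing: Σ_{i=1}^{276} (n − i)/n = (0 + 1 + … + 275)/276 = 276(276 − 1)/(2·276) = (276 − 1)/2.
Hence E[X] = Σ_{i=1}^{276} (276 − i)/276 = 275/2 ≈ 137.500000.

E[X] = 275/2 = 137.500000.


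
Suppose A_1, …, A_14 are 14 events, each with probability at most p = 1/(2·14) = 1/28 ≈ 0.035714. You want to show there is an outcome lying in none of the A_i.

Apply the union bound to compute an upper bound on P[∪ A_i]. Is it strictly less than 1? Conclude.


Union bound: P[∪_{i=1}^{14} A_i] ≤ Σ_i P[A_i] ≤ 14·p = 14·(1/28) = 1/2.
Numerically: 1/2 ≈ 0.500000.
Is 1/2 < 1? YES.
Since P[∪ A_i] ≤ 1/2 < 1, the complement has P[∩ A_i^c] ≥ 1 − 1/2 = 1/2 > 0, so some outcome avoids every A_i.

14·p = 1/2 ≈ 0.500000; existence CERTIFIED by the union bound.


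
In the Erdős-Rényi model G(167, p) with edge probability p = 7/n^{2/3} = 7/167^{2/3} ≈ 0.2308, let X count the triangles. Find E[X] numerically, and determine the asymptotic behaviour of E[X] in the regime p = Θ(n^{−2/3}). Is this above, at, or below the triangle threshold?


Number of potential triangles: C(167, 3) = 762355.
Each occurs with probability p³ ≈ (0.2308)³ ≈ 1.229876e-02.
By linearity: E[X] = C(167, 3)·p³ ≈ 762355 · 1.229876e-02 ≈ 9376.0180.
Since α = 2/3 < 1, p = c/n^{2/3} ≫ 1/n is above the triangle threshold p ~ 1/n. Asymptotically E[X] ~ (c³/6)·n^{3(1−α)} = (7³/6)·n^{1} → ∞; triangles are abundant w.h.p.

E[X] ≈ 9376.0180; in regime p = Θ(1/n^{2/3}) E[X] diverges (above the triangle threshold p ~ 1/n).


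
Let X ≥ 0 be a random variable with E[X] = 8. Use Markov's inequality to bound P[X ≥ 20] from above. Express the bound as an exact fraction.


μ = E[X] = 8, a = 20.
Markov: P[X ≥ 20] ≤ μ/a = (8)/20 = 2/5.
Numerically: ≈ 0.40000.
(Since a = 20 > μ = 8.00000, the bound 2/5 is < 1 and informative.)

P[X ≥ 20] ≤ 2/5 ≈ 0.40000.


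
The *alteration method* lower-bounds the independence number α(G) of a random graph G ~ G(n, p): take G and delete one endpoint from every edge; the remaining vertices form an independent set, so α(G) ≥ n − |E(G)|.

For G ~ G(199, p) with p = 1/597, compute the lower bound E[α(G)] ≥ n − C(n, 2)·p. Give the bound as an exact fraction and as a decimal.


E[|E(G)|] = C(199, 2)·p = 19701 · (1/597) = 33.
E[α(G)] ≥ n − E[|E(G)|] = 199 − 33 = 166.
Numerically: ≈ 166.000.
(This is only a lower bound; the true E[α(G)] may be larger.)

E[α(G)] ≥ 166 ≈ 166.000.


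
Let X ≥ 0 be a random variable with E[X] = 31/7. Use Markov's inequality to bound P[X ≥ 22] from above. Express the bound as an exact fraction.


μ = E[X] = 31/7, a = 22.
Markov: P[X ≥ 22] ≤ μ/a = (31/7)/22 = 31/154.
Numerically: ≈ 0.20130.
(Since a = 22 > μ = 4.42857, the bound 31/154 is < 1 and informative.)

P[X ≥ 22] ≤ 31/154 ≈ 0.20130.


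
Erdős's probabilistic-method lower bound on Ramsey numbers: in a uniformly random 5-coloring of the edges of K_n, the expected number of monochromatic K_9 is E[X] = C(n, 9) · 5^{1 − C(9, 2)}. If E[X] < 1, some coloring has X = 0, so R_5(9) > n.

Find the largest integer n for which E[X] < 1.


We need C(n, 9) · 5^{1 − 36} < 1, i.e. C(n, 9) < 5^{36 − 1} = 2910383045673370361328125.
Check values of n near the boundary:
  n = 2168: C(2168, 9) = 2867804175977929537095120; 2867804175977929537095120 < 2910383045673370361328125? YES
  n = 2169: C(2169, 9) = 2879753360044504243499683; 2879753360044504243499683 < 2910383045673370361328125? YES
  n = 2170: C(2170, 9) = 2891746779868845075610510; 2891746779868845075610510 < 2910383045673370361328125? YES
  n = 2171: C(2171, 9) = 2903784578674959601827205; 2903784578674959601827205 < 2910383045673370361328125? YES
  n = 2172: C(2172, 9) = 2915866900084148060642020; 2915866900084148060642020 < 2910383045673370361328125? NO
  n = 2173: C(2173, 9) = 2927993888115921319674265; 2927993888115921319674265 < 2910383045673370361328125? NO
The largest n with C(n, 9) < 2910383045673370361328125 is n = 2171 (where E[X] = 580756915734991920365441/582076609134674072265625 ≈ 0.997733). Hence R_5(9) > 2171, i.e. R_5(9) ≥ 2172.

Largest n = 2171; hence R_5(9) > 2171.


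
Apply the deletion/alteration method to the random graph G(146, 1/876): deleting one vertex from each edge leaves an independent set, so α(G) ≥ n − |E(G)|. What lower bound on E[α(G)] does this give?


E[|E(G)|] = C(146, 2)·p = 10585 · (1/876) = 145/12.
E[α(G)] ≥ n − E[|E(G)|] = 146 − 145/12 = 1607/12.
Numerically: ≈ 133.91667.
(This is only a lower bound; the true E[α(G)] may be larger.)

E[α(G)] ≥ 1607/12 ≈ 133.91667.


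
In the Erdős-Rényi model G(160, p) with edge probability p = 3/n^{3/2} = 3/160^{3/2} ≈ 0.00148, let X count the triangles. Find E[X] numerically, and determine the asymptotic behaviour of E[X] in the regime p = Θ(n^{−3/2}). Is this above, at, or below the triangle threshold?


Number of potential triangles: C(160, 3) = 669920.
Each occurs with probability p³ ≈ (0.00148)³ ≈ 3.25705e-09.
By linearity: E[X] = C(160, 3)·p³ ≈ 669920 · 3.25705e-09 ≈ 0.002.
Since α = 3/2 > 1, p = c/n^{3/2} = o(1/n) is below the triangle threshold p ~ 1/n. Asymptotically E[X] ~ (c³/6)·n^{3(1−α)} = (3³/6)·n^{-1.5} → 0, so by Markov's inequality G has no triangles w.h.p.

E[X] ≈ 0.002; in regime p = Θ(1/n^{3/2}) E[X] tends to 0 (below the triangle threshold p ~ 1/n).


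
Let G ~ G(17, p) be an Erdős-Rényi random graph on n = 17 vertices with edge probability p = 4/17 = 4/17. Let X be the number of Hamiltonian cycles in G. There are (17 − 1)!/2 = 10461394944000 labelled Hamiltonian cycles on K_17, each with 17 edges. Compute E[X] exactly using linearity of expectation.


K_17 has (17 − 1)!/2 = 10461394944000 labelled Hamiltonian cycles.
For each such Hamiltonian cycle H, let X_H = 1 if all 17 edges of H are present in G. Then P[X_H = 1] = p^{17} = (4/17)^{17} = 17179869184/827240261886336764177.
By linearity of expectation: E[X] = Σ_H E[X_H] = 10461394944000 · p^{17} = 10461394944000 · 17179869184/827240261886336764177 = 179725396620079005696000/827240261886336764177.
Numerically: E[X] ≈ 217.259.

E[X] = 10461394944000 · (4/17)^{17} = 179725396620079005696000/827240261886336764177 ≈ 217.259.


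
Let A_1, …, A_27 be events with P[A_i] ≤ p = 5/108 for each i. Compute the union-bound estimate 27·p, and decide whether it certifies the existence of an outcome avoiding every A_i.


Union bound: P[∪_{i=1}^{27} A_i] ≤ Σ_i P[A_i] ≤ 27·p = 27·(5/108) = 5/4.
Numerically: 5/4 ≈ 1.25000.
Is 5/4 < 1? NO.
Since the bound 5/4 is ≥ 1, the union bound is uninformative here; it does NOT by itself certify existence.

27·p = 5/4 ≈ 1.25000; existence NOT certified by the union bound.


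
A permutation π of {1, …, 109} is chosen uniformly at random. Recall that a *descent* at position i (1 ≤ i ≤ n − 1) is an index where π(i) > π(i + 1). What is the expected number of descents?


Write X = Σ X_I over i = 1, …, 108, with X_I the indicator of one descent.
There are 108 indicators.
For each fixed i, the pair (π(i), π(i+1)) is a uniformly random ordered pair of distinct values from {1, …, 109}; by symmetry P[π(i) > π(i+1)] = 1/2.
By linearity: E[X] = 108 · (1/2) = (109 − 1) · (1/2) = 54 ≈ 54.000.

E[X] = 54 = 54.000.


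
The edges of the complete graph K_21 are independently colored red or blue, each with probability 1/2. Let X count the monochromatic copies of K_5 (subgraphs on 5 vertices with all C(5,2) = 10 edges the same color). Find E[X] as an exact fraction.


Let X = Σ_S X_S over the C(21, 5) = 20349 subsets S of size 5, where X_S = 1 if the K_5 on S is monochromatic.
For a fixed S, the K_5 on S has C(5, 2) = 10 edges. P[all 10 edges red] = (1/2)^10, and likewise for blue, so P[monochromatic] = 2·(1/2)^10 = 2^{1 − 10} = 1/512.
By linearity of expectation: E[X] = C(21, 5) · 2^{1 − 10} = 20349 · 1/512 = 20349/512.
Numerically: E[X] ≈ 39.74414.

E[X] = C(21,5)·2^(1−C(5,2)) = 20349/512 ≈ 39.74414.


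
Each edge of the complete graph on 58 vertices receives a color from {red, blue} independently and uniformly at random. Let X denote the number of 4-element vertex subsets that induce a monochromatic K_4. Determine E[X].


Let X = Σ_S X_S over the C(58, 4) = 424270 subsets S of size 4, where X_S = 1 if the K_4 on S is monochromatic.
For a fixed S, the K_4 on S has C(4, 2) = 6 edges. P[all 6 edges red] = (1/2)^6, and likewise for blue, so P[monochromatic] = 2·(1/2)^6 = 2^{1 − 6} = 1/32.
By linearity: E[X] = C(58, 4) · 2^{1 − 6} = 424270 · 1/32 = 212135/16.
Numerically: E[X] ≈ 13258.43750.

E[X] = C(58,4)·2^(1−C(4,2)) = 212135/16 ≈ 13258.43750.


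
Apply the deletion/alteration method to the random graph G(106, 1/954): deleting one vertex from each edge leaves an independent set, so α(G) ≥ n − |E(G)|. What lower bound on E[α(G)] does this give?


E[|E(G)|] = C(106, 2)·p = 5565 · (1/954) = 35/6.
E[α(G)] ≥ n − E[|E(G)|] = 106 − 35/6 = 601/6.
Numerically: ≈ 100.167.
(This is only a lower bound; the true E[α(G)] may be larger.)

E[α(G)] ≥ 601/6 ≈ 100.167.


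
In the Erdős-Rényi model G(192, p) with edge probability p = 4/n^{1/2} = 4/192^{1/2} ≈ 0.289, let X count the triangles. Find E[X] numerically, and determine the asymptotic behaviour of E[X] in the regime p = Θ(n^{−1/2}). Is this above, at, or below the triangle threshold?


Number of potential triangles: C(192, 3) = 1161280.
Each occurs with probability p³ ≈ (0.289)³ ≈ 2.40563e-02.
By linearity: E[X] = C(192, 3)·p³ ≈ 1161280 · 2.40563e-02 ≈ 27936.055.
Since α = 1/2 < 1, p = c/n^{1/2} ≫ 1/n is above the triangle threshold p ~ 1/n. Asymptotically E[X] ~ (c³/6)·n^{3(1−α)} = (4³/6)·n^{1.5} → ∞; triangles are abundant w.h.p.

E[X] ≈ 27936.055; in regime p = Θ(1/n^{1/2}) E[X] diverges (above the triangle threshold p ~ 1/n).


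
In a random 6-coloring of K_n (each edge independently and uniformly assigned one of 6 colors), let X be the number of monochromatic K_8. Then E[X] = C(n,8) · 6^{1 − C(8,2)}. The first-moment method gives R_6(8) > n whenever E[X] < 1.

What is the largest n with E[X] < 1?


We need C(n, 8) · 6^{1 − 28} < 1, i.e. C(n, 8) < 6^{28 − 1} = 1023490369077469249536.
Check values of n near the boundary:
  n = 1591: C(1591, 8) = 1000427749141189953870; 1000427749141189953870 < 1023490369077469249536? YES
  n = 1592: C(1592, 8) = 1005480414540892933435; 1005480414540892933435 < 1023490369077469249536? YES
  n = 1593: C(1593, 8) = 1010555394551193970323; 1010555394551193970323 < 1023490369077469249536? YES
  n = 1594: C(1594, 8) = 1015652773590544255167; 1015652773590544255167 < 1023490369077469249536? YES
  n = 1595: C(1595, 8) = 1020772636343363633895; 1020772636343363633895 < 1023490369077469249536? YES
  n = 1596: C(1596, 8) = 1025915067760710553965; 1025915067760710553965 < 1023490369077469249536? NO
The largest n with C(n, 8) < 1023490369077469249536 is n = 1595 (where E[X] = 113419181815929292655/113721152119718805504 ≈ 0.997). Hence R_6(8) > 1595, i.e. R_6(8) ≥ 1596.

Largest n = 1595; hence R_6(8) > 1595.


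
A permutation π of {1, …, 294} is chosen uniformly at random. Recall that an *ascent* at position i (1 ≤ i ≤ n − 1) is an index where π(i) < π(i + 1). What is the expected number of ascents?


Write X = Σ X_I over i = 1, …, 293, with X_I the indicator of one ascent.
There are 293 indicators.
For each fixed i, the pair (π(i), π(i+1)) is a uniformly random ordered pair of distinct values from {1, …, 294}; by symmetry P[π(i) < π(i+1)] = 1/2.
By linearity: E[X] = 293 · (1/2) = (294 − 1) · (1/2) = 293/2 ≈ 146.50000.

E[X] = 293/2 = 146.50000.


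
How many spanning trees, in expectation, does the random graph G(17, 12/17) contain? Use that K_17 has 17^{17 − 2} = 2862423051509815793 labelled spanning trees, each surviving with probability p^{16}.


K_17 has 17^{17 − 2} = 2862423051509815793 labelled spanning trees.
For each such spanning tree H, let X_H = 1 if all 16 edges of H are present in G. Then P[X_H = 1] = p^{16} = (12/17)^{16} = 184884258895036416/48661191875666868481.
By linearity of expectation: E[X] = Σ_H E[X_H] = 2862423051509815793 · p^{16} = 2862423051509815793 · 184884258895036416/48661191875666868481 = 184884258895036416/17.
Numerically: E[X] ≈ 1.0876e+16.

E[X] = 2862423051509815793 · (12/17)^{16} = 184884258895036416/17 ≈ 1.0876e+16.


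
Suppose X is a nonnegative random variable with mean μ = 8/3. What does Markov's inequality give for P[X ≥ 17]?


μ = E[X] = 8/3, a = 17.
Markov: P[X ≥ 17] ≤ μ/a = (8/3)/17 = 8/51.
Numerically: ≈ 0.156863.
(Since a = 17 > μ = 2.666667, the bound 8/51 is < 1 and informative.)

P[X ≥ 17] ≤ 8/51 ≈ 0.156863.


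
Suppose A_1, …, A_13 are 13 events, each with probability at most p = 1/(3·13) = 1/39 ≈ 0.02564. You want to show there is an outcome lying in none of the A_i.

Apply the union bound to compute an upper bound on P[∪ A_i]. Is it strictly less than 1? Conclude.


Union bound: P[∪_{i=1}^{13} A_i] ≤ Σ_i P[A_i] ≤ 13·p = 13·(1/39) = 1/3.
Numerically: 1/3 ≈ 0.33333.
Is 1/3 < 1? YES.
Since P[∪ A_i] ≤ 1/3 < 1, the complement has P[∩ A_i^c] ≥ 1 − 1/3 = 2/3 > 0, so some outcome avoids every A_i.

13·p = 1/3 ≈ 0.33333; existence CERTIFIED by the union bound.


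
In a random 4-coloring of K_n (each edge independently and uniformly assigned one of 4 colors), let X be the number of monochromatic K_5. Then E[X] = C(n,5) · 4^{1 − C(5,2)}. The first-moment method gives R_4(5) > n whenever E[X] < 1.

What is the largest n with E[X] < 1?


We need C(n, 5) · 4^{1 − 10} < 1, i.e. C(n, 5) < 4^{10 − 1} = 262144.
Check values of n near the boundary:
  n = 27: C(27, 5) = 80730; 80730 < 262144? YES
  n = 28: C(28, 5) = 98280; 98280 < 262144? YES
  n = 29: C(29, 5) = 118755; 118755 < 262144? YES
  n = 30: C(30, 5) = 142506; 142506 < 262144? YES
  n = 31: C(31, 5) = 169911; 169911 < 262144? YES
  n = 32: C(32, 5) = 201376; 201376 < 262144? YES
  n = 33: C(33, 5) = 237336; 237336 < 262144? YES
  n = 34: C(34, 5) = 278256; 278256 < 262144? NO
  n = 35: C(35, 5) = 324632; 324632 < 262144? NO
  n = 36: C(36, 5) = 376992; 376992 < 262144? NO
The largest n with C(n, 5) < 262144 is n = 33 (where E[X] = 29667/32768 ≈ 0.9053650). Hence R_4(5) > 33, i.e. R_4(5) ≥ 34.

Largest n = 33; hence R_4(5) > 33.


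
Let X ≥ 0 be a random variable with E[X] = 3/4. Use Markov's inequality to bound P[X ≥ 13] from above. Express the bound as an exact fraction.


μ = E[X] = 3/4, a = 13.
Markov: P[X ≥ 13] ≤ μ/a = (3/4)/13 = 3/52.
Numerically: ≈ 0.058.
(Since a = 13 > μ = 0.750, the bound 3/52 is < 1 and informative.)

P[X ≥ 13] ≤ 3/52 ≈ 0.058.


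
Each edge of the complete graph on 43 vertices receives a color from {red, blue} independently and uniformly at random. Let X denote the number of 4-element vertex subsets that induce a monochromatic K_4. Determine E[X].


Let X = Σ_S X_S over the C(43, 4) = 123410 subsets S of size 4, where X_S = 1 if the K_4 on S is monochromatic.
For a fixed S, the K_4 on S has C(4, 2) = 6 edges. P[all 6 edges red] = (1/2)^6, and likewise for blue, so P[monochromatic] = 2·(1/2)^6 = 2^{1 − 6} = 1/32.
By linearity: E[X] = C(43, 4) · 2^{1 − 6} = 123410 · 1/32 = 61705/16.
Numerically: E[X] ≈ 3856.5625.

E[X] = C(43,4)·2^(1−C(4,2)) = 61705/16 ≈ 3856.5625.


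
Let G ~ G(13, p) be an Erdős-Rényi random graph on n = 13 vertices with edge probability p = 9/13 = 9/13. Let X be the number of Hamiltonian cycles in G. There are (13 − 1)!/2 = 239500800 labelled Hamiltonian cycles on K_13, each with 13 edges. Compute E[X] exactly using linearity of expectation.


K_13 has (13 − 1)!/2 = 239500800 labelled Hamiltonian cycles.
For each such Hamiltonian cycle H, let X_H = 1 if all 13 edges of H are present in G. Then P[X_H = 1] = p^{13} = (9/13)^{13} = 2541865828329/302875106592253.
Summing the indicators: E[X] = Σ_H E[X_H] = 239500800 · p^{13} = 239500800 · 2541865828329/302875106592253 = 608778899377458163200/302875106592253.
Numerically: E[X] ≈ 2.01e+06.

E[X] = 239500800 · (9/13)^{13} = 608778899377458163200/302875106592253 ≈ 2.01e+06.


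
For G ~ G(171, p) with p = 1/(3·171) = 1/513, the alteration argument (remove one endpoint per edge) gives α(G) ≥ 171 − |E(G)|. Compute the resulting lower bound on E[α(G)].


E[|E(G)|] = C(171, 2)·p = 14535 · (1/513) = 85/3.
E[α(G)] ≥ n − E[|E(G)|] = 171 − 85/3 = 428/3.
Numerically: ≈ 142.666667.
(This is only a lower bound; the true E[α(G)] may be larger.)

E[α(G)] ≥ 428/3 ≈ 142.666667.


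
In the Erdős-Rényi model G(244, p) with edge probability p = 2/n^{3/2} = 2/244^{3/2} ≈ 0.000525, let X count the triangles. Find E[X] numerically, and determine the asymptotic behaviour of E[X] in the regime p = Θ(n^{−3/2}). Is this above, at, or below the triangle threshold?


Number of potential triangles: C(244, 3) = 2391444.
Each occurs with probability p³ ≈ (0.000525)³ ≈ 1.44489e-10.
By linearity: E[X] = C(244, 3)·p³ ≈ 2391444 · 1.44489e-10 ≈ 0.000.
Since α = 3/2 > 1, p = c/n^{3/2} = o(1/n) is below the triangle threshold p ~ 1/n. Asymptotically E[X] ~ (c³/6)·n^{3(1−α)} = (2³/6)·n^{-1.5} → 0, so by Markov's inequality G has no triangles w.h.p.

E[X] ≈ 0.000; in regime p = Θ(1/n^{3/2}) E[X] tends to 0 (below the triangle threshold p ~ 1/n).


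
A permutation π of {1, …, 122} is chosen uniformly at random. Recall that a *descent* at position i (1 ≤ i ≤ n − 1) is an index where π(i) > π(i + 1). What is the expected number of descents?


Write X = Σ X_I over i = 1, …, 121, with X_I the indicator of one descent.
There are 121 indicators.
For each fixed i, the pair (π(i), π(i+1)) is a uniformly random ordered pair of distinct values from {1, …, 122}; by symmetry P[π(i) > π(i+1)] = 1/2.
By linearity: E[X] = 121 · (1/2) = (122 − 1) · (1/2) = 121/2 ≈ 60.500.

E[X] = 121/2 = 60.500.


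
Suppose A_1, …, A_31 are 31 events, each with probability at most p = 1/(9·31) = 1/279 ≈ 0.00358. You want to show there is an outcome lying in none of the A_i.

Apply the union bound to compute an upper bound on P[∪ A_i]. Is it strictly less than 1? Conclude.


Union bound: P[∪_{i=1}^{31} A_i] ≤ Σ_i P[A_i] ≤ 31·p = 31·(1/279) = 1/9.
Numerically: 1/9 ≈ 0.11111.
Is 1/9 < 1? YES.
Since P[∪ A_i] ≤ 1/9 < 1, the complement has P[∩ A_i^c] ≥ 1 − 1/9 = 8/9 > 0, so some outcome avoids every A_i.

31·p = 1/9 ≈ 0.11111; existence CERTIFIED by the union bound.


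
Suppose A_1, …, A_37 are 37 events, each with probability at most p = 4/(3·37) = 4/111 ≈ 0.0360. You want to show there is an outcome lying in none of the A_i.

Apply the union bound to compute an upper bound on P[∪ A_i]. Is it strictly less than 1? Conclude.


Union bound: P[∪_{i=1}^{37} A_i] ≤ Σ_i P[A_i] ≤ 37·p = 37·(4/111) = 4/3.
Numerically: 4/3 ≈ 1.3333.
Is 4/3 < 1? NO.
Since the bound 4/3 is ≥ 1, the union bound is uninformative here; it does NOT by itself certify existence.

37·p = 4/3 ≈ 1.3333; existence NOT certified by the union bound.


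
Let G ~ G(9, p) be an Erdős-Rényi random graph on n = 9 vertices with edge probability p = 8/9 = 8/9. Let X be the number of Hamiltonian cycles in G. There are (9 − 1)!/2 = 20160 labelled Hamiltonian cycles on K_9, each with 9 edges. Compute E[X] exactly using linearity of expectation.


K_9 has (9 − 1)!/2 = 20160 labelled Hamiltonian cycles.
For each such Hamiltonian cycle H, let X_H = 1 if all 9 edges of H are present in G. Then P[X_H = 1] = p^{9} = (8/9)^{9} = 134217728/387420489.
By linearity of expectation: E[X] = Σ_H E[X_H] = 20160 · p^{9} = 20160 · 134217728/387420489 = 300647710720/43046721.
Numerically: E[X] ≈ 6984.22.

E[X] = 20160 · (8/9)^{9} = 300647710720/43046721 ≈ 6984.22.


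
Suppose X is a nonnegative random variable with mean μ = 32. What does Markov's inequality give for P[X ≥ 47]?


μ = E[X] = 32, a = 47.
Markov: P[X ≥ 47] ≤ μ/a = (32)/47 = 32/47.
Numerically: ≈ 0.6809.
(Since a = 47 > μ = 32.0000, the bound 32/47 is < 1 and informative.)

P[X ≥ 47] ≤ 32/47 ≈ 0.6809.


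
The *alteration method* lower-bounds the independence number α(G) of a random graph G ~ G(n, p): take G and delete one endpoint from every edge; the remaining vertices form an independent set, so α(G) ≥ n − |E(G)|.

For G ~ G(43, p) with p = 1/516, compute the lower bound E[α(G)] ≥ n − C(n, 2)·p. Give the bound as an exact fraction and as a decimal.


E[|E(G)|] = C(43, 2)·p = 903 · (1/516) = 7/4.
E[α(G)] ≥ n − E[|E(G)|] = 43 − 7/4 = 165/4.
Numerically: ≈ 41.2500.
(This is only a lower bound; the true E[α(G)] may be larger.)

E[α(G)] ≥ 165/4 ≈ 41.2500.


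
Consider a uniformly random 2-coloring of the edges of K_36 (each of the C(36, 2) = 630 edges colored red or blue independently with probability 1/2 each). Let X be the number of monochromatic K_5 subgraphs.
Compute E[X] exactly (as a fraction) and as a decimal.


Let X = Σ_S X_S over the C(36, 5) = 376992 subsets S of size 5, where X_S = 1 if the K_5 on S is monochromatic.
For a fixed S, the K_5 on S has C(5, 2) = 10 edges. P[all 10 edges red] = (1/2)^10, and likewise for blue, so P[monochromatic] = 2·(1/2)^10 = 2^{1 − 10} = 1/512.
By linearity: E[X] = C(36, 5) · 2^{1 − 10} = 376992 · 1/512 = 11781/16.
Numerically: E[X] ≈ 736.3125.

E[X] = C(36,5)·2^(1−C(5,2)) = 11781/16 ≈ 736.3125.


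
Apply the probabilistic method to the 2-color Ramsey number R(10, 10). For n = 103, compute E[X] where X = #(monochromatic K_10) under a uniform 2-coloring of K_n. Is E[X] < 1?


E[X] = C(103, 10) · 2^{1 − 45} = 23591276125340 · 2^{−44} = 23591276125340/17592186044416.
As a reduced fraction: E[X] = 5897819031335/4398046511104 ≈ 1.341009.
Is E[X] < 1? NO.
Since E[X] ≥ 1, the first-moment bound is inconclusive at n = 103; it does NOT by itself certify R(10, 10) > 103.

E[X] = 5897819031335/4398046511104 ≈ 1.341009; E[X] ≥ 1; first-moment method inconclusive here.


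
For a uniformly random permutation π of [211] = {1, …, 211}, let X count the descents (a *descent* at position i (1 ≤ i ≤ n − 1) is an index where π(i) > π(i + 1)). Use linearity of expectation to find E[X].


Write X = Σ X_I over i = 1, …, 210, with X_I the indicator of one descent.
There are 210 indicators.
For each fixed i, the pair (π(i), π(i+1)) is a uniformly random ordered pair of distinct values from {1, …, 211}; by symmetry P[π(i) > π(i+1)] = 1/2.
By linearity: E[X] = 210 · (1/2) = (211 − 1) · (1/2) = 105 ≈ 105.00000.

E[X] = 105 = 105.00000.


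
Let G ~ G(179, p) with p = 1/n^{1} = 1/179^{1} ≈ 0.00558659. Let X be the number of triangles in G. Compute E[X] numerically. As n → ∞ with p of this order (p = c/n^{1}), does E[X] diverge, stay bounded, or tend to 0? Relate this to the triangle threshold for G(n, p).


Number of potential triangles: C(179, 3) = 939929.
Each occurs with probability p³ ≈ (0.00558659)³ ≈ 1.74357610e-07.
By linearity: E[X] = C(179, 3)·p³ ≈ 939929 · 1.74357610e-07 ≈ 0.163884.
Here α = 1, so p = 1/n is exactly at the triangle threshold p ~ 1/n. Asymptotically E[X] → c³/6 = 1³/6 = 1/6 ≈ 0.166667, a bounded constant. In this regime the triangle count is asymptotically Poisson(c³/6).

E[X] ≈ 0.163884; in regime p = Θ(1/n^{1}) E[X] stays bounded (at the triangle threshold p ~ 1/n).


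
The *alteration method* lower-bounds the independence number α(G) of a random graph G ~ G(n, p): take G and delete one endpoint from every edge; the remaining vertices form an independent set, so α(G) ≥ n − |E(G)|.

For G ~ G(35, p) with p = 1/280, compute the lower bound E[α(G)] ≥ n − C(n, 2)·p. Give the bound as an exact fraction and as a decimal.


E[|E(G)|] = C(35, 2)·p = 595 · (1/280) = 17/8.
E[α(G)] ≥ n − E[|E(G)|] = 35 − 17/8 = 263/8.
Numerically: ≈ 32.875000.
(This is only a lower bound; the true E[α(G)] may be larger.)

E[α(G)] ≥ 263/8 ≈ 32.875000.


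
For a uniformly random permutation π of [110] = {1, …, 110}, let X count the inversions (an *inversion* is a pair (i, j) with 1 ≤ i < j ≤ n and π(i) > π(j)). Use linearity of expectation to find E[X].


Write X = Σ X_I over the C(110, 2) = 5995 pairs i < j, with X_I the indicator of one inversion.
There are 5995 indicators.
For each fixed pair i < j, the values π(i) and π(j) are two distinct elements of {1, …, 110} in uniformly random order; by symmetry P[π(i) > π(j)] = 1/2.
By linearity: E[X] = 5995 · (1/2) = C(110, 2) · (1/2) = 5995/2 = 5995/2 ≈ 2997.500000.

E[X] = 5995/2 = 2997.500000.


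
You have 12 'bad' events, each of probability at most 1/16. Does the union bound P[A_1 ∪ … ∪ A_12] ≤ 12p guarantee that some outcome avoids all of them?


Union bound: P[∪_{i=1}^{12} A_i] ≤ Σ_i P[A_i] ≤ 12·p = 12·(1/16) = 3/4.
Numerically: 3/4 ≈ 0.7500000.
Is 3/4 < 1? YES.
Since P[∪ A_i] ≤ 3/4 < 1, the complement has P[∩ A_i^c] ≥ 1 − 3/4 = 1/4 > 0, so some outcome avoids every A_i.

12·p = 3/4 ≈ 0.7500000; existence CERTIFIED by the union bound.


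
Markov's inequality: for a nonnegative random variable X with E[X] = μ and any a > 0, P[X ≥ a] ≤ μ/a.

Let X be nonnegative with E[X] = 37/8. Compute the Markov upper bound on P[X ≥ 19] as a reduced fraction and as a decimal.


μ = E[X] = 37/8, a = 19.
Markov: P[X ≥ 19] ≤ μ/a = (37/8)/19 = 37/152.
Numerically: ≈ 0.243421.
(Since a = 19 > μ = 4.625000, the bound 37/152 is < 1 and informative.)

P[X ≥ 19] ≤ 37/152 ≈ 0.243421.


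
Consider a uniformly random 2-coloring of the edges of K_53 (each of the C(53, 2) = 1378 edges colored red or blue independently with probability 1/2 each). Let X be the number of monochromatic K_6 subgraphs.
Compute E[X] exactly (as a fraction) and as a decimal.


Let X = Σ_S X_S over the C(53, 6) = 22957480 subsets S of size 6, where X_S = 1 if the K_6 on S is monochromatic.
For a fixed S, the K_6 on S has C(6, 2) = 15 edges. P[all 15 edges red] = (1/2)^15, and likewise for blue, so P[monochromatic] = 2·(1/2)^15 = 2^{1 − 15} = 1/16384.
By linearity: E[X] = C(53, 6) · 2^{1 − 15} = 22957480 · 1/16384 = 2869685/2048.
Numerically: E[X] ≈ 1401.2134.

E[X] = C(53,6)·2^(1−C(6,2)) = 2869685/2048 ≈ 1401.2134.


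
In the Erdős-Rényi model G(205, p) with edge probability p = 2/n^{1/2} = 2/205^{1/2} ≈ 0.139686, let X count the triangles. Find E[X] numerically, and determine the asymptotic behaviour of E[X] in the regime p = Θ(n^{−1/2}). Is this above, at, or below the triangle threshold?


Number of potential triangles: C(205, 3) = 1414910.
Each occurs with probability p³ ≈ (0.139686)³ ≈ 2.72558164e-03.
By linearity: E[X] = C(205, 3)·p³ ≈ 1414910 · 2.72558164e-03 ≈ 3856.452721.
Since α = 1/2 < 1, p = c/n^{1/2} ≫ 1/n is above the triangle threshold p ~ 1/n. Asymptotically E[X] ~ (c³/6)·n^{3(1−α)} = (2³/6)·n^{1.5} → ∞; triangles are abundant w.h.p.

E[X] ≈ 3856.452721; in regime p = Θ(1/n^{1/2}) E[X] diverges (above the triangle threshold p ~ 1/n).


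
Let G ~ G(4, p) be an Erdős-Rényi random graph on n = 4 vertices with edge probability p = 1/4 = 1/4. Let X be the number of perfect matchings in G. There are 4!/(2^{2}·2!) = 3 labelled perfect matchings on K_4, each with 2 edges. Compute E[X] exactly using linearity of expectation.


K_4 has 4!/(2^{2}·2!) = 3 labelled perfect matchings.
For each such perfect matching H, let X_H = 1 if all 2 edges of H are present in G. Then P[X_H = 1] = p^{2} = (1/4)^{2} = 1/16.
By linearity: E[X] = Σ_H E[X_H] = 3 · p^{2} = 3 · 1/16 = 3/16.
Numerically: E[X] ≈ 0.1875.

E[X] = 3 · (1/4)^{2} = 3/16 ≈ 0.1875.


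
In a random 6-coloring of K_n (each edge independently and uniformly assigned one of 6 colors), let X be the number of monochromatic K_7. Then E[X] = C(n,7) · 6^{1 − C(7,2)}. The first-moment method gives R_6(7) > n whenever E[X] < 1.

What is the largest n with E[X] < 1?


We need C(n, 7) · 6^{1 − 21} < 1, i.e. C(n, 7) < 6^{21 − 1} = 3656158440062976.
Check values of n near the boundary:
  n = 566: C(566, 7) = 3557206237959440; 3557206237959440 < 3656158440062976? YES
  n = 567: C(567, 7) = 3601671315933933; 3601671315933933 < 3656158440062976? YES
  n = 568: C(568, 7) = 3646611956239704; 3646611956239704 < 3656158440062976? YES
  n = 569: C(569, 7) = 3692032389858348; 3692032389858348 < 3656158440062976? NO
The largest n with C(n, 7) < 3656158440062976 is n = 568 (where E[X] = 16882462760369/16926659444736 ≈ 0.9974). Hence R_6(7) > 568, i.e. R_6(7) ≥ 569.

Largest n = 568; hence R_6(7) > 568.


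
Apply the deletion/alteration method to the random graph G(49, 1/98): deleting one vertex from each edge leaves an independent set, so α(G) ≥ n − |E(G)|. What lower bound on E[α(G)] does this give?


E[|E(G)|] = C(49, 2)·p = 1176 · (1/98) = 12.
E[α(G)] ≥ n − E[|E(G)|] = 49 − 12 = 37.
Numerically: ≈ 37.00000.
(This is only a lower bound; the true E[α(G)] may be larger.)

E[α(G)] ≥ 37 ≈ 37.00000.


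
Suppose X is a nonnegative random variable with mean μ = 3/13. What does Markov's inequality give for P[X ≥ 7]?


μ = E[X] = 3/13, a = 7.
Markov: P[X ≥ 7] ≤ μ/a = (3/13)/7 = 3/91.
Numerically: ≈ 0.033.
(Since a = 7 > μ = 0.231, the bound 3/91 is < 1 and informative.)

P[X ≥ 7] ≤ 3/91 ≈ 0.033.


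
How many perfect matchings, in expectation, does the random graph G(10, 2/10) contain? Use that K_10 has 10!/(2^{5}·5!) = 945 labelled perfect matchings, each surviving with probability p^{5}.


K_10 has 10!/(2^{5}·5!) = 945 labelled perfect matchings.
For each such perfect matching H, let X_H = 1 if all 5 edges of H are present in G. Then P[X_H = 1] = p^{5} = (1/5)^{5} = 1/3125.
Summing the indicators: E[X] = Σ_H E[X_H] = 945 · p^{5} = 945 · 1/3125 = 189/625.
Numerically: E[X] ≈ 0.3024.

E[X] = 945 · (1/5)^{5} = 189/625 ≈ 0.3024.


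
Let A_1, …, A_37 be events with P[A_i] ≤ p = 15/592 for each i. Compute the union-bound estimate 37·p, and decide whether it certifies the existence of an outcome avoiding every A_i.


Union bound: P[∪_{i=1}^{37} A_i] ≤ Σ_i P[A_i] ≤ 37·p = 37·(15/592) = 15/16.
Numerically: 15/16 ≈ 0.9375000.
Is 15/16 < 1? YES.
Since P[∪ A_i] ≤ 15/16 < 1, the complement has P[∩ A_i^c] ≥ 1 − 15/16 = 1/16 > 0, so some outcome avoids every A_i.

37·p = 15/16 ≈ 0.9375000; existence CERTIFIED by the union bound.


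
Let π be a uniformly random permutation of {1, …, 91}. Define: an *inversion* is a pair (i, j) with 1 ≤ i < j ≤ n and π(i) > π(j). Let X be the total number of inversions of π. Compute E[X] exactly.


Write X = Σ X_I over the C(91, 2) = 4095 pairs i < j, with X_I the indicator of one inversion.
There are 4095 indicators.
For each fixed pair i < j, the values π(i) and π(j) are two distinct elements of {1, …, 91} in uniformly random order; by symmetry P[π(i) > π(j)] = 1/2.
By linearity: E[X] = 4095 · (1/2) = C(91, 2) · (1/2) = 4095/2 = 4095/2 ≈ 2047.500.

E[X] = 4095/2 = 2047.500.


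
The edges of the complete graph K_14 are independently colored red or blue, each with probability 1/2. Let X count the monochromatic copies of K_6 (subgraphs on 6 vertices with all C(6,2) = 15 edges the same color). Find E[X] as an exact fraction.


Let X = Σ_S X_S over the C(14, 6) = 3003 subsets S of size 6, where X_S = 1 if the K_6 on S is monochromatic.
For a fixed S, the K_6 on S has C(6, 2) = 15 edges. P[all 15 edges red] = (1/2)^15, and likewise for blue, so P[monochromatic] = 2·(1/2)^15 = 2^{1 − 15} = 1/16384.
By linearity: E[X] = C(14, 6) · 2^{1 − 15} = 3003 · 1/16384 = 3003/16384.
Numerically: E[X] ≈ 0.183.

E[X] = C(14,6)·2^(1−C(6,2)) = 3003/16384 ≈ 0.183.


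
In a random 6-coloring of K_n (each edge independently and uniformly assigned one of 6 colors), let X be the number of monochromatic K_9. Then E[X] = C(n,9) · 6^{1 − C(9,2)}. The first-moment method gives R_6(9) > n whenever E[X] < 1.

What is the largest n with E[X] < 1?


We need C(n, 9) · 6^{1 − 36} < 1, i.e. C(n, 9) < 6^{36 − 1} = 1719070799748422591028658176.
Check values of n near the boundary:
  n = 4407: C(4407, 9) = 1713856532599459170657070050; 1713856532599459170657070050 < 1719070799748422591028658176? YES
  n = 4408: C(4408, 9) = 1717362945146264156457459600; 1717362945146264156457459600 < 1719070799748422591028658176? YES
  n = 4409: C(4409, 9) = 1720875732988608787686577131; 1720875732988608787686577131 < 1719070799748422591028658176? NO
  n = 4410: C(4410, 9) = 1724394906266704102180823710; 1724394906266704102180823710 < 1719070799748422591028658176? NO
The largest n with C(n, 9) < 1719070799748422591028658176 is n = 4408 (where E[X] = 35778394690547169926197075/35813974994758803979763712 ≈ 0.9990). Hence R_6(9) > 4408, i.e. R_6(9) ≥ 4409.

Largest n = 4408; hence R_6(9) > 4408.


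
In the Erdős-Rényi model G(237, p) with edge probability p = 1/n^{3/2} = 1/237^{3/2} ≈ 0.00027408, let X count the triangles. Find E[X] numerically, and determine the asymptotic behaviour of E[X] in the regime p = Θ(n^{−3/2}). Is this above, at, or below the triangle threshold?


Number of potential triangles: C(237, 3) = 2190670.
Each occurs with probability p³ ≈ (0.00027408)³ ≈ 2.05888668e-11.
By linearity: E[X] = C(237, 3)·p³ ≈ 2190670 · 2.05888668e-11 ≈ 0.000045.
Since α = 3/2 > 1, p = c/n^{3/2} = o(1/n) is below the triangle threshold p ~ 1/n. Asymptotically E[X] ~ (c³/6)·n^{3(1−α)} = (1³/6)·n^{-1.5} → 0, so by Markov's inequality G has no triangles w.h.p.

E[X] ≈ 0.000045; in regime p = Θ(1/n^{3/2}) E[X] tends to 0 (below the triangle threshold p ~ 1/n).


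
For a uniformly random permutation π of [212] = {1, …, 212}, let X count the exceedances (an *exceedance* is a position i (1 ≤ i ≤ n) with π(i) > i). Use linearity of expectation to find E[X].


Write X = Σ_{i=1}^{212} X_i, where X_i = 1_{π(i) > i}.
For each fixed i, π(i) is uniform over {1, …, 212} (marginal of a uniform permutation), so P[π(i) > i] = (n − i)/n. Summing: Σ_{i=1}^{212} (n − i)/n = (0 + 1 + … + 211)/212 = 212(212 − 1)/(2·212) = (212 − 1)/2.
Hence E[X] = Σ_{i=1}^{212} (212 − i)/212 = 211/2 ≈ 105.500.

E[X] = 211/2 = 105.500.


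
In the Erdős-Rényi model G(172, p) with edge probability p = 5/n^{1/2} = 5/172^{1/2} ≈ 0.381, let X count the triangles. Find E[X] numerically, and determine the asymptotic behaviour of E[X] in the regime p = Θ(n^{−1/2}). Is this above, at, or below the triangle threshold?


Number of potential triangles: C(172, 3) = 833340.
Each occurs with probability p³ ≈ (0.381)³ ≈ 5.54137e-02.
By linearity: E[X] = C(172, 3)·p³ ≈ 833340 · 5.54137e-02 ≈ 46178.473.
Since α = 1/2 < 1, p = c/n^{1/2} ≫ 1/n is above the triangle threshold p ~ 1/n. Asymptotically E[X] ~ (c³/6)·n^{3(1−α)} = (5³/6)·n^{1.5} → ∞; triangles are abundant w.h.p.

E[X] ≈ 46178.473; in regime p = Θ(1/n^{1/2}) E[X] diverges (above the triangle threshold p ~ 1/n).


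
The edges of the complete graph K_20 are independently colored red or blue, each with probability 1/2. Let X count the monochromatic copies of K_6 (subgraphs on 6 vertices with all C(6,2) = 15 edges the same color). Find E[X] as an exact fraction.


Let X = Σ_S X_S over the C(20, 6) = 38760 subsets S of size 6, where X_S = 1 if the K_6 on S is monochromatic.
For a fixed S, the K_6 on S has C(6, 2) = 15 edges. P[all 15 edges red] = (1/2)^15, and likewise for blue, so P[monochromatic] = 2·(1/2)^15 = 2^{1 − 15} = 1/16384.
By linearity: E[X] = C(20, 6) · 2^{1 − 15} = 38760 · 1/16384 = 4845/2048.
Numerically: E[X] ≈ 2.365723.

E[X] = C(20,6)·2^(1−C(6,2)) = 4845/2048 ≈ 2.365723.


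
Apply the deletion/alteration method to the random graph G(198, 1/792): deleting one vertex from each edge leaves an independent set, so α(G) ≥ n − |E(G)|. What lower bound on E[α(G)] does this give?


E[|E(G)|] = C(198, 2)·p = 19503 · (1/792) = 197/8.
E[α(G)] ≥ n − E[|E(G)|] = 198 − 197/8 = 1387/8.
Numerically: ≈ 173.375000.
(This is only a lower bound; the true E[α(G)] may be larger.)

E[α(G)] ≥ 1387/8 ≈ 173.375000.


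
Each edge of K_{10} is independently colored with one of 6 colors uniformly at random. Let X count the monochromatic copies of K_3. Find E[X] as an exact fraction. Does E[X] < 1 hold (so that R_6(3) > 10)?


E[X] = C(10, 3) · 6^{1 − 3} = 120 · 6^{−2} = 120/36.
As a reduced fraction: E[X] = 10/3 ≈ 3.3333.
Is E[X] < 1? NO.
Since E[X] ≥ 1, the first-moment bound is inconclusive at n = 10; it does NOT by itself certify R_6(3) > 10.

E[X] = 10/3 ≈ 3.3333; E[X] ≥ 1; first-moment method inconclusive here.
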